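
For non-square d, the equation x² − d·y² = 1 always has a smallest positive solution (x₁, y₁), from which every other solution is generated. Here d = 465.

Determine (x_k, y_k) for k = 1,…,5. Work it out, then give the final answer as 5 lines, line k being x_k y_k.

√465 = [21; 1,1,3,2,2,2,3,1,1,42, …], period ℓ=10 (even) → k=9
k=0  a_k=21  p_k/q_k = 21/1
k=1  a_k=1  p_k/q_k = 22/1
k=2  a_k=1  p_k/q_k = 43/2
…
k=5  a_k=2  p_k/q_k = 841/39
k=6  a_k=2  p_k/q_k = 2027/94
k=7  a_k=3  p_k/q_k = 6922/321
k=8  a_k=1  p_k/q_k = 8949/415
k=9  a_k=1  p_k/q_k = 15871/736
→ (15871, 736).  Check: 15871²=251888641, 465·736²=251888640, difference 1.
(x_2, y_2) = (15871·15871 + 465·736·736, 15871·736 + 736·15871) = (503777281, 23362112)
(x_3, y_3) = (15871·503777281 + 465·736·23362112, 15871·23362112 + 736·503777281) = (15990898437631, 741560158368)
(x_4, y_4) = (15871·15990898437631 + 465·736·741560158368, 15871·741560158368 + 736·15990898437631) = (507583097703505921, 23538602523554944)
(x_5, y_5) = (15871·507583097703505921 + 465·736·23538602523554944, 15871·23538602523554944 + 736·507583097703505921) = (16111702671313786506751, 747162320561120874080)

15871 736
503777281 23362112
15990898437631 741560158368
507583097703505921 23538602523554944
16111702671313786506751 747162320561120874080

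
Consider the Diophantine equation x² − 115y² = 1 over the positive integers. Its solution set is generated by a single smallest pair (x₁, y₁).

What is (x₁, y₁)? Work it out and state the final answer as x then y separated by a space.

1126 105

√115 = [10; 1,2,1,1,1,1,1,2,1,20, …], period ℓ=10 (even) → k=9
a_0=10:  p_0=10·1+0=10,  q_0=10·0+1=1
…
a_2=2:  p_2=2·11+10=32,  q_2=2·1+1=3
…
a_4=1:  p_4=1·43+32=75,  q_4=1·4+3=7
a_5=1:  p_5=1·75+43=118,  q_5=1·7+4=11
…
a_8=2:  p_8=2·311+193=815,  q_8=2·29+18=76
a_9=1:  p_9=1·815+311=1126,  q_9=1·76+29=105
(x₁, y₁) = (1126, 105);  1126² − 115·105² = 1 ✓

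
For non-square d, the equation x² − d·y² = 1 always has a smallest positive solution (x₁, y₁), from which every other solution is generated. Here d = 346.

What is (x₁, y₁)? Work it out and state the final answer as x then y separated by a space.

17299 930

√346 = [18; 1,1,1,1,36, …], period ℓ=5 (odd) → k=9
k=0  a_k=18  p_k/q_k = 18/1
…
k=2  a_k=1  p_k/q_k = 37/2
k=3  a_k=1  p_k/q_k = 56/3
k=4  a_k=1  p_k/q_k = 93/5
k=5  a_k=36  p_k/q_k = 3404/183
k=6  a_k=1  p_k/q_k = 3497/188
k=7  a_k=1  p_k/q_k = 6901/371
k=8  a_k=1  p_k/q_k = 10398/559
k=9  a_k=1  p_k/q_k = 17299/930
fundamental: x₁=17299, y₁=930  (since 299255401 − 346·864900 = 1)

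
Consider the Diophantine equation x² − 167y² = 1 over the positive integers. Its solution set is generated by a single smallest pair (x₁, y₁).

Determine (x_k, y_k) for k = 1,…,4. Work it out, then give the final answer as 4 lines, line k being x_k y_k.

√167 = [12; 1,11,1,24, …], period ℓ=4 (even) → k=3
k=0  a_k=12  p_k/q_k = 12/1
…
k=2  a_k=11  p_k/q_k = 155/12
k=3  a_k=1  p_k/q_k = 168/13
fundamental: x₁=168, y₁=13  (since 28224 − 167·169 = 1)
(168+13√167)^2 = 56447 + 4368√167
(168+13√167)^3 = 18966024 + 1467635√167
(168+13√167)^4 = 6372527617 + 493120992√167

168 13
56447 4368
18966024 1467635
6372527617 493120992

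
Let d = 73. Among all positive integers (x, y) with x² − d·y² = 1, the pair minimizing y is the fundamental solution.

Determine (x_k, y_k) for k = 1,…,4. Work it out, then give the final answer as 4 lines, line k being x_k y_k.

2281249 267000
10408194000001 1218186966000
47487364308614281249 5557975596000801000
216661004683313632776000001 25358252540801244373932000

√73 → a₀=8, period (1,1,5,5,1,1,16); ℓ=7 odd so k=13
a_0=8:  p_0=8·1+0=8,  q_0=8·0+1=1
…
a_2=1:  p_2=1·9+8=17,  q_2=1·1+1=2
a_3=5:  p_3=5·17+9=94,  q_3=5·2+1=11
…
a_5=1:  p_5=1·487+94=581,  q_5=1·57+11=68
a_6=1:  p_6=1·581+487=1068,  q_6=1·68+57=125
a_7=16:  p_7=16·1068+581=17669,  q_7=16·125+68=2068
…
a_10=5:  p_10=5·36406+18737=200767,  q_10=5·4261+2193=23498
a_11=5:  p_11=5·200767+36406=1040241,  q_11=5·23498+4261=121751
a_12=1:  p_12=1·1040241+200767=1241008,  q_12=1·121751+23498=145249
a_13=1:  p_13=1·1241008+1040241=2281249,  q_13=1·145249+121751=267000
(x₁, y₁) = (2281249, 267000);  2281249² − 73·267000² = 1 ✓
n=2: (2281249,267000)∘(2281249,267000) = (2281249·2281249+73·267000·267000, 2281249·267000+267000·2281249) = (10408194000001,1218186966000)
n=3: (10408194000001,1218186966000)∘(2281249,267000) = (2281249·10408194000001+73·267000·1218186966000, 2281249·1218186966000+267000·10408194000001) = (47487364308614281249,5557975596000801000)
n=4: (47487364308614281249,5557975596000801000)∘(2281249,267000) = (2281249·47487364308614281249+73·267000·5557975596000801000, 2281249·5557975596000801000+267000·47487364308614281249) = (216661004683313632776000001,25358252540801244373932000)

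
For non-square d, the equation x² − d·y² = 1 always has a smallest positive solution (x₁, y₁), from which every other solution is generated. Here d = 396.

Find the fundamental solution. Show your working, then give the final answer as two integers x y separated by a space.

√396 → a₀=19, period (1,8,1,38); ℓ=4 even so k=3
k=0  a_k=19  p_k/q_k = 19/1
…
k=2  a_k=8  p_k/q_k = 179/9
k=3  a_k=1  p_k/q_k = 199/10
→ (199, 10).  Check: 199²=39601, 396·10²=39600, difference 1.

199 10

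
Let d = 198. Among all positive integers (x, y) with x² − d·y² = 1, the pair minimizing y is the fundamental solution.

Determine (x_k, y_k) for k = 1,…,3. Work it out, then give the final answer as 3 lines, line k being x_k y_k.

197 14
77617 5516
30580901 2173290

d=198: √d = [14; 14,28] (ℓ=2, even), read p_1/q_1
k=0  a_k=14  p_k/q_k = 14/1
k=1  a_k=14  p_k/q_k = 197/14
(x₁, y₁) = (197, 14);  197² − 198·14² = 1 ✓
n=2: (197,14)∘(197,14) = (197·197+198·14·14, 197·14+14·197) = (77617,5516)
n=3: (77617,5516)∘(197,14) = (197·77617+198·14·5516, 197·5516+14·77617) = (30580901,2173290)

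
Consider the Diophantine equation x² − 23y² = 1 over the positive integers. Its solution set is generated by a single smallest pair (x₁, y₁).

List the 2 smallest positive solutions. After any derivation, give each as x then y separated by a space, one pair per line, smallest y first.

24 5
1151 240

[4; 1,3,1,8] for √23; ℓ=4 ⇒ convergent index 3
k=0  a_k=4  p_k/q_k = 4/1
k=1  a_k=1  p_k/q_k = 5/1
k=2  a_k=3  p_k/q_k = 19/4
k=3  a_k=1  p_k/q_k = 24/5
fundamental: x₁=24, y₁=5  (since 576 − 23·25 = 1)
n=2: (24,5)∘(24,5) = (24·24+23·5·5, 24·5+5·24) = (1151,240)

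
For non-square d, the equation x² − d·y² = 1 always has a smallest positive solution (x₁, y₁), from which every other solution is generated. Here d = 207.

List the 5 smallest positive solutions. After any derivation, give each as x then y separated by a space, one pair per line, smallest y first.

1151 80
2649601 184160
6099380351 423936240
14040770918401 975901040320
32321848554778751 2246523770880400

d=207: √d = [14; 2,1,1,2,1,1,2,28] (ℓ=8, even), read p_7/q_7
a_0=14:  p_0=14·1+0=14,  q_0=14·0+1=1
…
a_6=1:  p_6=1·259+187=446,  q_6=1·18+13=31
a_7=2:  p_7=2·446+259=1151,  q_7=2·31+18=80
(x₁, y₁) = (1151, 80);  1151² − 207·80² = 1 ✓
(1151+80√207)^2 = 2649601 + 184160√207
(1151+80√207)^3 = 6099380351 + 423936240√207
(1151+80√207)^4 = 14040770918401 + 975901040320√207
(1151+80√207)^5 = 32321848554778751 + 2246523770880400√207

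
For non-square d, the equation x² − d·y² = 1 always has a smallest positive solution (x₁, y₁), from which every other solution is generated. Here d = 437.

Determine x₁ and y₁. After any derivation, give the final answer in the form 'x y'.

√437 = [20; 1,9,2,9,1,40, …], period ℓ=6 (even) → k=5
step 0: (20, 1)  from 20·(1,0) + (0,1)
step 1: (21, 1)  from 1·(20,1) + (1,0)
step 2: (209, 10)  from 9·(21,1) + (20,1)
…
step 4: (4160, 199)  from 9·(439,21) + (209,10)
step 5: (4599, 220)  from 1·(4160,199) + (439,21)
fundamental: x₁=4599, y₁=220  (since 21150801 − 437·48400 = 1)

4599 220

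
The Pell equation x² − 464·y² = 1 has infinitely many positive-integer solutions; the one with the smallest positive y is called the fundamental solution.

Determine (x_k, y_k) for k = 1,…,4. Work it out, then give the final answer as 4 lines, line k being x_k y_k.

9801 455
192119201 8918910
3765920568201 174828473365
73819574785756801 3426987725981820

√464 → a₀=21, period (1,1,5,1,1,1,5,1,1,42); ℓ=10 even so k=9
a_0=21:  p_0=21·1+0=21,  q_0=21·0+1=1
…
a_3=5:  p_3=5·43+22=237,  q_3=5·2+1=11
…
a_8=1:  p_8=1·4502+797=5299,  q_8=1·209+37=246
a_9=1:  p_9=1·5299+4502=9801,  q_9=1·246+209=455
→ (9801, 455).  Check: 9801²=96059601, 464·455²=96059600, difference 1.
(9801+455√464)^2 = 192119201 + 8918910√464
(9801+455√464)^3 = 3765920568201 + 174828473365√464
(9801+455√464)^4 = 73819574785756801 + 3426987725981820√464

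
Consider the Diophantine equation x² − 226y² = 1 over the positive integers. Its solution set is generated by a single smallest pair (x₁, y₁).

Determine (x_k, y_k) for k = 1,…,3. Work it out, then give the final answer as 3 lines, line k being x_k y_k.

451 30
406801 27060
366934051 24408090

[15; 30] for √226; ℓ=1 ⇒ convergent index 1
a_0=15:  p_0=15·1+0=15,  q_0=15·0+1=1
a_1=30:  p_1=30·15+1=451,  q_1=30·1+0=30
(x₁, y₁) = (451, 30);  451² − 226·30² = 1 ✓
k=2:  x_2 = 451·451+226·30·30 = 406801,  y_2 = 451·30+30·451 = 27060
k=3:  x_3 = 451·406801+226·30·27060 = 366934051,  y_3 = 451·27060+30·406801 = 24408090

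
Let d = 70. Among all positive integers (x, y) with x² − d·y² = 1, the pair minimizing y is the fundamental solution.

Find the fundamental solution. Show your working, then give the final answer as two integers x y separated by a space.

√70 → a₀=8, period (2,1,2,1,2,16); ℓ=6 even so k=5
a_0=8:  p_0=8·1+0=8,  q_0=8·0+1=1
a_1=2:  p_1=2·8+1=17,  q_1=2·1+0=2
a_2=1:  p_2=1·17+8=25,  q_2=1·2+1=3
a_3=2:  p_3=2·25+17=67,  q_3=2·3+2=8
a_4=1:  p_4=1·67+25=92,  q_4=1·8+3=11
a_5=2:  p_5=2·92+67=251,  q_5=2·11+8=30
→ (251, 30).  Check: 251²=63001, 70·30²=63000, difference 1.

251 30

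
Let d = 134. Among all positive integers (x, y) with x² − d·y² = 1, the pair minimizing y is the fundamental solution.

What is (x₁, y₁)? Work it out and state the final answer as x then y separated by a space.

145925 12606

[11; 1,1,2,1,3,…,1,1,22] for √134; ℓ=14 ⇒ convergent index 13
k=0  a_k=11  p_k/q_k = 11/1
…
k=2  a_k=1  p_k/q_k = 23/2
k=3  a_k=2  p_k/q_k = 58/5
k=4  a_k=1  p_k/q_k = 81/7
k=5  a_k=3  p_k/q_k = 301/26
k=6  a_k=1  p_k/q_k = 382/33
…
k=9  a_k=3  p_k/q_k = 17630/1523
…
k=12  a_k=1  p_k/q_k = 84029/7259
k=13  a_k=1  p_k/q_k = 145925/12606
→ (145925, 12606).  Check: 145925²=21294105625, 134·12606²=21294105624, difference 1.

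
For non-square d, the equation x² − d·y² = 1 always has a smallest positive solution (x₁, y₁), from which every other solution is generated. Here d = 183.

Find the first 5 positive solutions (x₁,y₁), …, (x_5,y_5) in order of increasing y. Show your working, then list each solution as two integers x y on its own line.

487 36
474337 35064
462003751 34152300
449991179137 33264305136
438290946475687 32399399050164

[13; 1,1,8,1,1,26] for √183; ℓ=6 ⇒ convergent index 5
i=0: a=13 ⇒ p=13, q=1
i=1: a=1 ⇒ p=14, q=1
i=2: a=1 ⇒ p=27, q=2
i=3: a=8 ⇒ p=230, q=17
i=4: a=1 ⇒ p=257, q=19
i=5: a=1 ⇒ p=487, q=36
fundamental: x₁=487, y₁=36  (since 237169 − 183·1296 = 1)
n=2: (487,36)∘(487,36) = (487·487+183·36·36, 487·36+36·487) = (474337,35064)
n=3: (474337,35064)∘(487,36) = (487·474337+183·36·35064, 487·35064+36·474337) = (462003751,34152300)
n=4: (462003751,34152300)∘(487,36) = (487·462003751+183·36·34152300, 487·34152300+36·462003751) = (449991179137,33264305136)
n=5: (449991179137,33264305136)∘(487,36) = (487·449991179137+183·36·33264305136, 487·33264305136+36·449991179137) = (438290946475687,32399399050164)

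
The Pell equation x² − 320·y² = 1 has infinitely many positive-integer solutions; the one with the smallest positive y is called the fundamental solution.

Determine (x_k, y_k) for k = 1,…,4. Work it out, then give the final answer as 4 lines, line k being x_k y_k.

161 9
51841 2898
16692641 933147
5374978561 300470436

√320 = [17; 1,7,1,34, …], period ℓ=4 (even) → k=3
k=0  a_k=17  p_k/q_k = 17/1
…
k=2  a_k=7  p_k/q_k = 143/8
k=3  a_k=1  p_k/q_k = 161/9
→ (161, 9).  Check: 161²=25921, 320·9²=25920, difference 1.
k=2:  x_2 = 161·161+320·9·9 = 51841,  y_2 = 161·9+9·161 = 2898
k=3:  x_3 = 161·51841+320·9·2898 = 16692641,  y_3 = 161·2898+9·51841 = 933147
k=4:  x_4 = 161·16692641+320·9·933147 = 5374978561,  y_4 = 161·933147+9·16692641 = 300470436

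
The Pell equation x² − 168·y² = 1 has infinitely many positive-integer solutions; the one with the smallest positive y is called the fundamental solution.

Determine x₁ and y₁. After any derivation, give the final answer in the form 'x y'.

13 1

√168 → a₀=12, period (1,24); ℓ=2 even so k=1
i=0: a=12 ⇒ p=12, q=1
i=1: a=1 ⇒ p=13, q=1
fundamental: x₁=13, y₁=1  (since 169 − 168·1 = 1)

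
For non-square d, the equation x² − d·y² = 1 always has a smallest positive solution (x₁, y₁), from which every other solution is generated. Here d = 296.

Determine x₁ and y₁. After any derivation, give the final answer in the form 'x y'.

3699 215

√296 → a₀=17, period (4,1,7,1,4,34); ℓ=6 even so k=5
step 0: (17, 1)  from 17·(1,0) + (0,1)
…
step 2: (86, 5)  from 1·(69,4) + (17,1)
step 3: (671, 39)  from 7·(86,5) + (69,4)
step 4: (757, 44)  from 1·(671,39) + (86,5)
step 5: (3699, 215)  from 4·(757,44) + (671,39)
(x₁, y₁) = (3699, 215);  3699² − 296·215² = 1 ✓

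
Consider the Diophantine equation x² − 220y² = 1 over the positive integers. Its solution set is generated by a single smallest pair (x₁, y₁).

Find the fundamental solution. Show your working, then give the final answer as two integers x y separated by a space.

√220 = [14; 1,4,1,28, …], period ℓ=4 (even) → k=3
step 0: (14, 1)  from 14·(1,0) + (0,1)
step 1: (15, 1)  from 1·(14,1) + (1,0)
step 2: (74, 5)  from 4·(15,1) + (14,1)
step 3: (89, 6)  from 1·(74,5) + (15,1)
(x₁, y₁) = (89, 6);  89² − 220·6² = 1 ✓

89 6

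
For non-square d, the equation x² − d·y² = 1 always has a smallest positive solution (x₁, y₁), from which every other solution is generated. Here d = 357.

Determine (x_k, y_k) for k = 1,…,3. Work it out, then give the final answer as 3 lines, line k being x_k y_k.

3401 180
23133601 1224360
157354750601 8328096540

d=357: √d = [18; 1,8,2,8,1,36] (ℓ=6, even), read p_5/q_5
i=0: a=18 ⇒ p=18, q=1
i=1: a=1 ⇒ p=19, q=1
…
i=3: a=2 ⇒ p=359, q=19
i=4: a=8 ⇒ p=3042, q=161
i=5: a=1 ⇒ p=3401, q=180
(x₁, y₁) = (3401, 180);  3401² − 357·180² = 1 ✓
(3401+180√357)^2 = 23133601 + 1224360√357
(3401+180√357)^3 = 157354750601 + 8328096540√357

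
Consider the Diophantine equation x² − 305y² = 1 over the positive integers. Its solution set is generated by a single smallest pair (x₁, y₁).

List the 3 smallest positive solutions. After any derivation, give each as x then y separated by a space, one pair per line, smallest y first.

[17; 2,6,2,34] for √305; ℓ=4 ⇒ convergent index 3
i=0: a=17 ⇒ p=17, q=1
i=1: a=2 ⇒ p=35, q=2
i=2: a=6 ⇒ p=227, q=13
i=3: a=2 ⇒ p=489, q=28
→ (489, 28).  Check: 489²=239121, 305·28²=239120, difference 1.
n=2: (489,28)∘(489,28) = (489·489+305·28·28, 489·28+28·489) = (478241,27384)
n=3: (478241,27384)∘(489,28) = (489·478241+305·28·27384, 489·27384+28·478241) = (467719209,26781524)

489 28
478241 27384
467719209 26781524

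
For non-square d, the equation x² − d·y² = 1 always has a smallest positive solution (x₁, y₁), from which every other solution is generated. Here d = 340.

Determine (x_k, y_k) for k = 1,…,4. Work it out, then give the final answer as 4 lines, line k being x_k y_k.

285769 15498
163327842721 8857695924
93348068572789129 5062509812995614
53351968415791425367681 2893416733491029538408

√340 → a₀=18, period (2,3,1,1,1,…,3,2,36); ℓ=14 even so k=13
step 0: (18, 1)  from 18·(1,0) + (0,1)
step 1: (37, 2)  from 2·(18,1) + (1,0)
step 2: (129, 7)  from 3·(37,2) + (18,1)
step 3: (166, 9)  from 1·(129,7) + (37,2)
…
step 5: (461, 25)  from 1·(295,16) + (166,9)
step 6: (756, 41)  from 1·(461,25) + (295,16)
step 7: (6509, 353)  from 8·(756,41) + (461,25)
step 8: (7265, 394)  from 1·(6509,353) + (756,41)
step 9: (13774, 747)  from 1·(7265,394) + (6509,353)
…
step 11: (34813, 1888)  from 1·(21039,1141) + (13774,747)
step 12: (125478, 6805)  from 3·(34813,1888) + (21039,1141)
step 13: (285769, 15498)  from 2·(125478,6805) + (34813,1888)
(x₁, y₁) = (285769, 15498);  285769² − 340·15498² = 1 ✓
(x_2, y_2) = (285769·285769 + 340·15498·15498, 285769·15498 + 15498·285769) = (163327842721, 8857695924)
(x_3, y_3) = (285769·163327842721 + 340·15498·8857695924, 285769·8857695924 + 15498·163327842721) = (93348068572789129, 5062509812995614)
(x_4, y_4) = (285769·93348068572789129 + 340·15498·5062509812995614, 285769·5062509812995614 + 15498·93348068572789129) = (53351968415791425367681, 2893416733491029538408)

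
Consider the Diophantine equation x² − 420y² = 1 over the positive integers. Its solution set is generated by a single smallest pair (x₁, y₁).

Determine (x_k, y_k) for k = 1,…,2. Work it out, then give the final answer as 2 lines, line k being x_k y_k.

√420 → a₀=20, period (2,40); ℓ=2 even so k=1
a_0=20:  p_0=20·1+0=20,  q_0=20·0+1=1
a_1=2:  p_1=2·20+1=41,  q_1=2·1+0=2
(x₁, y₁) = (41, 2);  41² − 420·2² = 1 ✓
(x_2, y_2) = (41·41 + 420·2·2, 41·2 + 2·41) = (3361, 164)

41 2
3361 164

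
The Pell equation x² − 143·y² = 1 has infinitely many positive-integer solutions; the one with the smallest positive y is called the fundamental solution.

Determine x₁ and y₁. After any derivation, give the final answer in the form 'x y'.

12 1

d=143: √d = [11; 1,22] (ℓ=2, even), read p_1/q_1
i=0: a=11 ⇒ p=11, q=1
i=1: a=1 ⇒ p=12, q=1
fundamental: x₁=12, y₁=1  (since 144 − 143·1 = 1)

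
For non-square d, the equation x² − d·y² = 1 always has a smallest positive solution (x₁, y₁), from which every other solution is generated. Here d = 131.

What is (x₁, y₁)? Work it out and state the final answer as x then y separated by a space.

10610 927

d=131: √d = [11; 2,4,11,4,2,22] (ℓ=6, even), read p_5/q_5
i=0: a=11 ⇒ p=11, q=1
…
i=2: a=4 ⇒ p=103, q=9
i=3: a=11 ⇒ p=1156, q=101
i=4: a=4 ⇒ p=4727, q=413
i=5: a=2 ⇒ p=10610, q=927
(x₁, y₁) = (10610, 927);  10610² − 131·927² = 1 ✓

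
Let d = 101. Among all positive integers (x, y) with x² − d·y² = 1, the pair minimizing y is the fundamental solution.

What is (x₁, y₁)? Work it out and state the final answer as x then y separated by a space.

√101 = [10; 20, …], period ℓ=1 (odd) → k=1
step 0: (10, 1)  from 10·(1,0) + (0,1)
step 1: (201, 20)  from 20·(10,1) + (1,0)
(x₁, y₁) = (201, 20);  201² − 101·20² = 1 ✓

201 20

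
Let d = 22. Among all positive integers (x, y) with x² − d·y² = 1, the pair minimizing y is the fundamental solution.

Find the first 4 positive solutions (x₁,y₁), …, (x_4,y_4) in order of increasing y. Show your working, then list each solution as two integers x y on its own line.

197 42
77617 16548
30580901 6519870
12048797377 2568812232

√22 → a₀=4, period (1,2,4,2,1,8); ℓ=6 even so k=5
a_0=4:  p_0=4·1+0=4,  q_0=4·0+1=1
…
a_2=2:  p_2=2·5+4=14,  q_2=2·1+1=3
a_3=4:  p_3=4·14+5=61,  q_3=4·3+1=13
a_4=2:  p_4=2·61+14=136,  q_4=2·13+3=29
a_5=1:  p_5=1·136+61=197,  q_5=1·29+13=42
(x₁, y₁) = (197, 42);  197² − 22·42² = 1 ✓
k=2:  x_2 = 197·197+22·42·42 = 77617,  y_2 = 197·42+42·197 = 16548
k=3:  x_3 = 197·77617+22·42·16548 = 30580901,  y_3 = 197·16548+42·77617 = 6519870
k=4:  x_4 = 197·30580901+22·42·6519870 = 12048797377,  y_4 = 197·6519870+42·30580901 = 2568812232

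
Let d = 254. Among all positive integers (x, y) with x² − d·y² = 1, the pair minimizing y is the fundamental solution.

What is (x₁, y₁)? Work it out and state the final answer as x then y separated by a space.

d=254: √d = [15; 1,14,1,30] (ℓ=4, even), read p_3/q_3
k=0  a_k=15  p_k/q_k = 15/1
k=1  a_k=1  p_k/q_k = 16/1
k=2  a_k=14  p_k/q_k = 239/15
k=3  a_k=1  p_k/q_k = 255/16
fundamental: x₁=255, y₁=16  (since 65025 − 254·256 = 1)

255 16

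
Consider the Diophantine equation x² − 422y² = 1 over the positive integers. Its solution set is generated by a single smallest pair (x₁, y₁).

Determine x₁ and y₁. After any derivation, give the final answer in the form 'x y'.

7022501 341850

√422 → a₀=20, period (1,1,5,2,1,…,1,1,40); ℓ=14 even so k=13
i=0: a=20 ⇒ p=20, q=1
i=1: a=1 ⇒ p=21, q=1
i=2: a=1 ⇒ p=41, q=2
…
i=6: a=3 ⇒ p=2650, q=129
i=7: a=20 ⇒ p=53719, q=2615
i=8: a=3 ⇒ p=163807, q=7974
i=9: a=1 ⇒ p=217526, q=10589
i=10: a=2 ⇒ p=598859, q=29152
i=11: a=5 ⇒ p=3211821, q=156349
i=12: a=1 ⇒ p=3810680, q=185501
i=13: a=1 ⇒ p=7022501, q=341850
fundamental: x₁=7022501, y₁=341850  (since 49315520295001 − 422·116861422500 = 1)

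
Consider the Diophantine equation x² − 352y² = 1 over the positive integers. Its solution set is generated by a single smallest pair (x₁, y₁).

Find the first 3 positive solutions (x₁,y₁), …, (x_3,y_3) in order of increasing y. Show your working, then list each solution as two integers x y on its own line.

77617 4137
12048797377 642203058
1870383011943601 99691749501435

[18; 1,3,5,9,5,3,1,36] for √352; ℓ=8 ⇒ convergent index 7
k=0  a_k=18  p_k/q_k = 18/1
k=1  a_k=1  p_k/q_k = 19/1
…
k=3  a_k=5  p_k/q_k = 394/21
k=4  a_k=9  p_k/q_k = 3621/193
k=5  a_k=5  p_k/q_k = 18499/986
k=6  a_k=3  p_k/q_k = 59118/3151
k=7  a_k=1  p_k/q_k = 77617/4137
fundamental: x₁=77617, y₁=4137  (since 6024398689 − 352·17114769 = 1)
n=2: (77617,4137)∘(77617,4137) = (77617·77617+352·4137·4137, 77617·4137+4137·77617) = (12048797377,642203058)
n=3: (12048797377,642203058)∘(77617,4137) = (77617·12048797377+352·4137·642203058, 77617·642203058+4137·12048797377) = (1870383011943601,99691749501435)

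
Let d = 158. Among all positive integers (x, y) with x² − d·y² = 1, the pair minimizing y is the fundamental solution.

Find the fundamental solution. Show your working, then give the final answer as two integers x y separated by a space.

√158 → a₀=12, period (1,1,3,12,3,1,1,24); ℓ=8 even so k=7
k=0  a_k=12  p_k/q_k = 12/1
k=1  a_k=1  p_k/q_k = 13/1
k=2  a_k=1  p_k/q_k = 25/2
…
k=4  a_k=12  p_k/q_k = 1081/86
…
k=6  a_k=1  p_k/q_k = 4412/351
k=7  a_k=1  p_k/q_k = 7743/616
fundamental: x₁=7743, y₁=616  (since 59954049 − 158·379456 = 1)

7743 616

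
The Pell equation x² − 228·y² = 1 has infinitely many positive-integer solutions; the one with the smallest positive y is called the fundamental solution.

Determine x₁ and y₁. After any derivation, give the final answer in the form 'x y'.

151 10

[15; 10,30] for √228; ℓ=2 ⇒ convergent index 1
a_0=15:  p_0=15·1+0=15,  q_0=15·0+1=1
a_1=10:  p_1=10·15+1=151,  q_1=10·1+0=10
(x₁, y₁) = (151, 10);  151² − 228·10² = 1 ✓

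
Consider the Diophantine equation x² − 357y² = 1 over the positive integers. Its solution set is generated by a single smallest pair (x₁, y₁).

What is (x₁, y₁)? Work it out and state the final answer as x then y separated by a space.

√357 = [18; 1,8,2,8,1,36, …], period ℓ=6 (even) → k=5
i=0: a=18 ⇒ p=18, q=1
…
i=2: a=8 ⇒ p=170, q=9
i=3: a=2 ⇒ p=359, q=19
i=4: a=8 ⇒ p=3042, q=161
i=5: a=1 ⇒ p=3401, q=180
→ (3401, 180).  Check: 3401²=11566801, 357·180²=11566800, difference 1.

3401 180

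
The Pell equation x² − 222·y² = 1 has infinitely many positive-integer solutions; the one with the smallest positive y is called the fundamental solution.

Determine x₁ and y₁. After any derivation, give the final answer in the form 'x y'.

√222 = [14; 1,8,1,28, …], period ℓ=4 (even) → k=3
a_0=14:  p_0=14·1+0=14,  q_0=14·0+1=1
a_1=1:  p_1=1·14+1=15,  q_1=1·1+0=1
a_2=8:  p_2=8·15+14=134,  q_2=8·1+1=9
a_3=1:  p_3=1·134+15=149,  q_3=1·9+1=10
→ (149, 10).  Check: 149²=22201, 222·10²=22200, difference 1.

149 10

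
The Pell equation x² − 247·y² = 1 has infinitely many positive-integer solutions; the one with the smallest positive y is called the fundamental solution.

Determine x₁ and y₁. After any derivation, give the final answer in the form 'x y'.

[15; 1,2,1,1,9,1,9,1,1,2,1,30] for √247; ℓ=12 ⇒ convergent index 11
step 0: (15, 1)  from 15·(1,0) + (0,1)
step 1: (16, 1)  from 1·(15,1) + (1,0)
step 2: (47, 3)  from 2·(16,1) + (15,1)
step 3: (63, 4)  from 1·(47,3) + (16,1)
step 4: (110, 7)  from 1·(63,4) + (47,3)
step 5: (1053, 67)  from 9·(110,7) + (63,4)
step 6: (1163, 74)  from 1·(1053,67) + (110,7)
step 7: (11520, 733)  from 9·(1163,74) + (1053,67)
step 8: (12683, 807)  from 1·(11520,733) + (1163,74)
step 9: (24203, 1540)  from 1·(12683,807) + (11520,733)
step 10: (61089, 3887)  from 2·(24203,1540) + (12683,807)
step 11: (85292, 5427)  from 1·(61089,3887) + (24203,1540)
→ (85292, 5427).  Check: 85292²=7274725264, 247·5427²=7274725263, difference 1.

85292 5427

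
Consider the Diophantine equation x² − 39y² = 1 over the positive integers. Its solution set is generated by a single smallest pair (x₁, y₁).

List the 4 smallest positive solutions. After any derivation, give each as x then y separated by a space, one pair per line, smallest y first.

d=39: √d = [6; 4,12] (ℓ=2, even), read p_1/q_1
a_0=6:  p_0=6·1+0=6,  q_0=6·0+1=1
a_1=4:  p_1=4·6+1=25,  q_1=4·1+0=4
(x₁, y₁) = (25, 4);  25² − 39·4² = 1 ✓
(x_2, y_2) = (25·25 + 39·4·4, 25·4 + 4·25) = (1249, 200)
(x_3, y_3) = (25·1249 + 39·4·200, 25·200 + 4·1249) = (62425, 9996)
(x_4, y_4) = (25·62425 + 39·4·9996, 25·9996 + 4·62425) = (3120001, 499600)

25 4
1249 200
62425 9996
3120001 499600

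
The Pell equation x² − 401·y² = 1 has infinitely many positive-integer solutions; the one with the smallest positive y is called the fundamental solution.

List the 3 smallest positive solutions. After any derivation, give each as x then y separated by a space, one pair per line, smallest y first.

801 40
1283201 64080
2055687201 102656120

√401 → a₀=20, period (40); ℓ=1 odd so k=1
a_0=20:  p_0=20·1+0=20,  q_0=20·0+1=1
a_1=40:  p_1=40·20+1=801,  q_1=40·1+0=40
fundamental: x₁=801, y₁=40  (since 641601 − 401·1600 = 1)
(801+40√401)^2 = 1283201 + 64080√401
(801+40√401)^3 = 2055687201 + 102656120√401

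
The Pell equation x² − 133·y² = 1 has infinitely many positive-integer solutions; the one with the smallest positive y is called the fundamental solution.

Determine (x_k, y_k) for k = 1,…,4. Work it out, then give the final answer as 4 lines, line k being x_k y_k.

√133 → a₀=11, period (1,1,7,5,1,…,1,1,22); ℓ=16 even so k=15
i=0: a=11 ⇒ p=11, q=1
i=1: a=1 ⇒ p=12, q=1
i=2: a=1 ⇒ p=23, q=2
i=3: a=7 ⇒ p=173, q=15
…
i=7: a=1 ⇒ p=3010, q=261
…
i=13: a=7 ⇒ p=1210008, q=104921
i=14: a=1 ⇒ p=1378591, q=119539
i=15: a=1 ⇒ p=2588599, q=224460
→ (2588599, 224460).  Check: 2588599²=6700844782801, 133·224460²=6700844782800, difference 1.
(2588599+224460√133)^2 = 13401689565601 + 1162073863080√133
(2588599+224460√133)^3 = 69383200415647777399 + 6016286479789825380√133
(2588599+224460√133)^4 = 359210566425477440164982401 + 31147506330593762303822160√133

2588599 224460
13401689565601 1162073863080
69383200415647777399 6016286479789825380
359210566425477440164982401 31147506330593762303822160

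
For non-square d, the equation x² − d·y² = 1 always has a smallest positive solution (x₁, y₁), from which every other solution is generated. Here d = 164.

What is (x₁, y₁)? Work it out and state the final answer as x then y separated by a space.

2049 160

[12; 1,4,6,4,1,24] for √164; ℓ=6 ⇒ convergent index 5
i=0: a=12 ⇒ p=12, q=1
i=1: a=1 ⇒ p=13, q=1
…
i=3: a=6 ⇒ p=397, q=31
i=4: a=4 ⇒ p=1652, q=129
i=5: a=1 ⇒ p=2049, q=160
→ (2049, 160).  Check: 2049²=4198401, 164·160²=4198400, difference 1.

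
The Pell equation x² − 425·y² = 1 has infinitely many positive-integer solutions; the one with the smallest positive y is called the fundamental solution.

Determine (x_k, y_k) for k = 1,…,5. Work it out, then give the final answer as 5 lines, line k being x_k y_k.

143649 6968
41270070401 2001892464
11856808685922849 575139701115304
3406437421806992601601 165236485849022716128
978662658398448551768841249 47472111910877388597026840

√425 = [20; 1,1,1,1,1,1,40, …], period ℓ=7 (odd) → k=13
i=0: a=20 ⇒ p=20, q=1
i=1: a=1 ⇒ p=21, q=1
i=2: a=1 ⇒ p=41, q=2
…
i=4: a=1 ⇒ p=103, q=5
i=5: a=1 ⇒ p=165, q=8
…
i=12: a=1 ⇒ p=88420, q=4289
i=13: a=1 ⇒ p=143649, q=6968
→ (143649, 6968).  Check: 143649²=20635035201, 425·6968²=20635035200, difference 1.
k=2:  x_2 = 143649·143649+425·6968·6968 = 41270070401,  y_2 = 143649·6968+6968·143649 = 2001892464
k=3:  x_3 = 143649·41270070401+425·6968·2001892464 = 11856808685922849,  y_3 = 143649·2001892464+6968·41270070401 = 575139701115304
k=4:  x_4 = 143649·11856808685922849+425·6968·575139701115304 = 3406437421806992601601,  y_4 = 143649·575139701115304+6968·11856808685922849 = 165236485849022716128
k=5:  x_5 = 143649·3406437421806992601601+425·6968·165236485849022716128 = 978662658398448551768841249,  y_5 = 143649·165236485849022716128+6968·3406437421806992601601 = 47472111910877388597026840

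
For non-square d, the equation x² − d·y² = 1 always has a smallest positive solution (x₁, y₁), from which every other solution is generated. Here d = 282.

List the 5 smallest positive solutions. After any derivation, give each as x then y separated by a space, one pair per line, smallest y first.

√282 → a₀=16, period (1,3,1,4,1,3,1,32); ℓ=8 even so k=7
k=0  a_k=16  p_k/q_k = 16/1
k=1  a_k=1  p_k/q_k = 17/1
k=2  a_k=3  p_k/q_k = 67/4
k=3  a_k=1  p_k/q_k = 84/5
…
k=5  a_k=1  p_k/q_k = 487/29
k=6  a_k=3  p_k/q_k = 1864/111
k=7  a_k=1  p_k/q_k = 2351/140
fundamental: x₁=2351, y₁=140  (since 5527201 − 282·19600 = 1)
n=2: (2351,140)∘(2351,140) = (2351·2351+282·140·140, 2351·140+140·2351) = (11054401,658280)
n=3: (11054401,658280)∘(2351,140) = (2351·11054401+282·140·658280, 2351·658280+140·11054401) = (51977791151,3095232420)
n=4: (51977791151,3095232420)∘(2351,140) = (2351·51977791151+282·140·3095232420, 2351·3095232420+140·51977791151) = (244399562937601,14553782180560)
n=5: (244399562937601,14553782180560)∘(2351,140) = (2351·244399562937601+282·140·14553782180560, 2351·14553782180560+140·244399562937601) = (1149166692954808751,68431880717760700)

2351 140
11054401 658280
51977791151 3095232420
244399562937601 14553782180560
1149166692954808751 68431880717760700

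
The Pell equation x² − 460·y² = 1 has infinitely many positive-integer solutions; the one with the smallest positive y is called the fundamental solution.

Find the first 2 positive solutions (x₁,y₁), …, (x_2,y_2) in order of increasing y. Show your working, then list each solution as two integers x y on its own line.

[21; 2,4,3,1,2,10,2,1,3,4,2,42] for √460; ℓ=12 ⇒ convergent index 11
i=0: a=21 ⇒ p=21, q=1
…
i=2: a=4 ⇒ p=193, q=9
…
i=6: a=10 ⇒ p=23335, q=1088
…
i=9: a=3 ⇒ p=265693, q=12388
i=10: a=4 ⇒ p=1135029, q=52921
i=11: a=2 ⇒ p=2535751, q=118230
→ (2535751, 118230).  Check: 2535751²=6430033134001, 460·118230²=6430033134000, difference 1.
n=2: (2535751,118230)∘(2535751,118230) = (2535751·2535751+460·118230·118230, 2535751·118230+118230·2535751) = (12860066268001,599603681460)

2535751 118230
12860066268001 599603681460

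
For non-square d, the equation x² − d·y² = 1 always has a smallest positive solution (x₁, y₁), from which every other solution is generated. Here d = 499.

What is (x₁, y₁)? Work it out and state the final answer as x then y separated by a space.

4490 201

d=499: √d = [22; 2,1,21,1,2,44] (ℓ=6, even), read p_5/q_5
step 0: (22, 1)  from 22·(1,0) + (0,1)
step 1: (45, 2)  from 2·(22,1) + (1,0)
step 2: (67, 3)  from 1·(45,2) + (22,1)
step 3: (1452, 65)  from 21·(67,3) + (45,2)
step 4: (1519, 68)  from 1·(1452,65) + (67,3)
step 5: (4490, 201)  from 2·(1519,68) + (1452,65)
(x₁, y₁) = (4490, 201);  4490² − 499·201² = 1 ✓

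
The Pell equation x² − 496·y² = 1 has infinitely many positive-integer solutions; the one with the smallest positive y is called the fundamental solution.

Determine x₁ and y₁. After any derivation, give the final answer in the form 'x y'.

√496 → a₀=22, period (3,1,2,4,1,…,1,3,44); ℓ=16 even so k=15
a_0=22:  p_0=22·1+0=22,  q_0=22·0+1=1
a_1=3:  p_1=3·22+1=67,  q_1=3·1+0=3
a_2=1:  p_2=1·67+22=89,  q_2=1·3+1=4
a_3=2:  p_3=2·89+67=245,  q_3=2·4+3=11
a_4=4:  p_4=4·245+89=1069,  q_4=4·11+4=48
a_5=1:  p_5=1·1069+245=1314,  q_5=1·48+11=59
a_6=1:  p_6=1·1314+1069=2383,  q_6=1·59+48=107
a_7=2:  p_7=2·2383+1314=6080,  q_7=2·107+59=273
a_8=2:  p_8=2·6080+2383=14543,  q_8=2·273+107=653
a_9=2:  p_9=2·14543+6080=35166,  q_9=2·653+273=1579
…
a_13=2:  p_13=2·389209+84875=863293,  q_13=2·17476+3811=38763
a_14=1:  p_14=1·863293+389209=1252502,  q_14=1·38763+17476=56239
a_15=3:  p_15=3·1252502+863293=4620799,  q_15=3·56239+38763=207480
(x₁, y₁) = (4620799, 207480);  4620799² − 496·207480² = 1 ✓

4620799 207480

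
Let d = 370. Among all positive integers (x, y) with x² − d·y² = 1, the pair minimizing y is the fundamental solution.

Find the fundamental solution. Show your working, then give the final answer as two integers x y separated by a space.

√370 = [19; 4,4,38, …], period ℓ=3 (odd) → k=5
k=0  a_k=19  p_k/q_k = 19/1
…
k=2  a_k=4  p_k/q_k = 327/17
k=3  a_k=38  p_k/q_k = 12503/650
k=4  a_k=4  p_k/q_k = 50339/2617
k=5  a_k=4  p_k/q_k = 213859/11118
fundamental: x₁=213859, y₁=11118  (since 45735671881 − 370·123609924 = 1)

213859 11118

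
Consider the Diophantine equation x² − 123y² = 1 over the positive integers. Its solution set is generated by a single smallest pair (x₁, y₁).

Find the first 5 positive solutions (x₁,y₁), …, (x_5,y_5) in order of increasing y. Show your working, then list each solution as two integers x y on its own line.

[11; 11,22] for √123; ℓ=2 ⇒ convergent index 1
a_0=11:  p_0=11·1+0=11,  q_0=11·0+1=1
a_1=11:  p_1=11·11+1=122,  q_1=11·1+0=11
(x₁, y₁) = (122, 11);  122² − 123·11² = 1 ✓
k=2:  x_2 = 122·122+123·11·11 = 29767,  y_2 = 122·11+11·122 = 2684
k=3:  x_3 = 122·29767+123·11·2684 = 7263026,  y_3 = 122·2684+11·29767 = 654885
k=4:  x_4 = 122·7263026+123·11·654885 = 1772148577,  y_4 = 122·654885+11·7263026 = 159789256
k=5:  x_5 = 122·1772148577+123·11·159789256 = 432396989762,  y_5 = 122·159789256+11·1772148577 = 38987923579

122 11
29767 2684
7263026 654885
1772148577 159789256
432396989762 38987923579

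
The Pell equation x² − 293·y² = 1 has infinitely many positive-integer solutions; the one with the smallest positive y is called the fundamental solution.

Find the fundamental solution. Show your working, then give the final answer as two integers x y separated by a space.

12320649 719780

d=293: √d = [17; 8,1,1,8,34] (ℓ=5, odd), read p_9/q_9
a_0=17:  p_0=17·1+0=17,  q_0=17·0+1=1
…
a_5=34:  p_5=34·2482+291=84679,  q_5=34·145+17=4947
…
a_8=1:  p_8=1·764593+679914=1444507,  q_8=1·44668+39721=84389
a_9=8:  p_9=8·1444507+764593=12320649,  q_9=8·84389+44668=719780
→ (12320649, 719780).  Check: 12320649²=151798391781201, 293·719780²=151798391781200, difference 1.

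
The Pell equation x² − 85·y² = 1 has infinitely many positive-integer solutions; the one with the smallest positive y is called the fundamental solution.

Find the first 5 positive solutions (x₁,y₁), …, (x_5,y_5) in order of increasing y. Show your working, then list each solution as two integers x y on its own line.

d=85: √d = [9; 4,1,1,4,18] (ℓ=5, odd), read p_9/q_9
i=0: a=9 ⇒ p=9, q=1
…
i=2: a=1 ⇒ p=46, q=5
i=3: a=1 ⇒ p=83, q=9
i=4: a=4 ⇒ p=378, q=41
i=5: a=18 ⇒ p=6887, q=747
…
i=7: a=1 ⇒ p=34813, q=3776
i=8: a=1 ⇒ p=62739, q=6805
i=9: a=4 ⇒ p=285769, q=30996
(x₁, y₁) = (285769, 30996);  285769² − 85·30996² = 1 ✓
k=2:  x_2 = 285769·285769+85·30996·30996 = 163327842721,  y_2 = 285769·30996+30996·285769 = 17715391848
k=3:  x_3 = 285769·163327842721+85·30996·17715391848 = 93348068572789129,  y_3 = 285769·17715391848+30996·163327842721 = 10125019625991228
k=4:  x_4 = 285769·93348068572789129+85·30996·10125019625991228 = 53351968415791425367681,  y_4 = 285769·10125019625991228+30996·93348068572789129 = 5786833466982059076816
k=5:  x_5 = 285769·53351968415791425367681+85·30996·5786833466982059076816 = 30492677324331251603220874249,  y_5 = 285769·5786833466982059076816+30996·53351968415791425367681 = 3307395226041867061019271780

285769 30996
163327842721 17715391848
93348068572789129 10125019625991228
53351968415791425367681 5786833466982059076816
30492677324331251603220874249 3307395226041867061019271780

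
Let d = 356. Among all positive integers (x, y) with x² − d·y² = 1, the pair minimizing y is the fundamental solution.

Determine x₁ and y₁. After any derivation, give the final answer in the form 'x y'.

500001 26500

√356 → a₀=18, period (1,6,1,1,2,…,6,1,36); ℓ=14 even so k=13
i=0: a=18 ⇒ p=18, q=1
…
i=2: a=6 ⇒ p=132, q=7
…
i=6: a=1 ⇒ p=1000, q=53
i=7: a=8 ⇒ p=8717, q=462
…
i=9: a=2 ⇒ p=28151, q=1492
i=10: a=1 ⇒ p=37868, q=2007
i=11: a=1 ⇒ p=66019, q=3499
i=12: a=6 ⇒ p=433982, q=23001
i=13: a=1 ⇒ p=500001, q=26500
fundamental: x₁=500001, y₁=26500  (since 250001000001 − 356·702250000 = 1)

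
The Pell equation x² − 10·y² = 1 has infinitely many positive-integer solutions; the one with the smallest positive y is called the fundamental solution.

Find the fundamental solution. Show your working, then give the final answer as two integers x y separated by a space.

19 6

d=10: √d = [3; 6] (ℓ=1, odd), read p_1/q_1
a_0=3:  p_0=3·1+0=3,  q_0=3·0+1=1
a_1=6:  p_1=6·3+1=19,  q_1=6·1+0=6
→ (19, 6).  Check: 19²=361, 10·6²=360, difference 1.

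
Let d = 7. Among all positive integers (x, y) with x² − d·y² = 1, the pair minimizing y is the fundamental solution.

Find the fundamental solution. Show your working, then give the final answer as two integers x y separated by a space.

8 3

[2; 1,1,1,4] for √7; ℓ=4 ⇒ convergent index 3
step 0: (2, 1)  from 2·(1,0) + (0,1)
step 1: (3, 1)  from 1·(2,1) + (1,0)
step 2: (5, 2)  from 1·(3,1) + (2,1)
step 3: (8, 3)  from 1·(5,2) + (3,1)
fundamental: x₁=8, y₁=3  (since 64 − 7·9 = 1)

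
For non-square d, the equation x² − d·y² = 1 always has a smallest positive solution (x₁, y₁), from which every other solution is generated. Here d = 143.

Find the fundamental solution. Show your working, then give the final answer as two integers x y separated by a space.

12 1

√143 = [11; 1,22, …], period ℓ=2 (even) → k=1
step 0: (11, 1)  from 11·(1,0) + (0,1)
step 1: (12, 1)  from 1·(11,1) + (1,0)
(x₁, y₁) = (12, 1);  12² − 143·1² = 1 ✓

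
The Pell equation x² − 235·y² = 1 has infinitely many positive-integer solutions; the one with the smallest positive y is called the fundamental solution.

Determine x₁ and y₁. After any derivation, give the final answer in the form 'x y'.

[15; 3,30] for √235; ℓ=2 ⇒ convergent index 1
i=0: a=15 ⇒ p=15, q=1
i=1: a=3 ⇒ p=46, q=3
fundamental: x₁=46, y₁=3  (since 2116 − 235·9 = 1)

46 3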